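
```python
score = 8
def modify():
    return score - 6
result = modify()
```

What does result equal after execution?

Step 1: score = 8 is defined globally.
Step 2: modify() looks up score from global scope = 8, then computes 8 - 6 = 2.
Step 3: result = 2

The answer is 2.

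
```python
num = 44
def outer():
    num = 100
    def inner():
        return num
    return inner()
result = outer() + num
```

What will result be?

Step 1: Global num = 44. outer() shadows with num = 100.
Step 2: inner() returns enclosing num = 100. outer() = 100.
Step 3: result = 100 + global num (44) = 144

The answer is 144.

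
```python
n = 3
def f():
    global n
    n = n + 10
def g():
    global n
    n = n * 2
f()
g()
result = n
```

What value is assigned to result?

Step 1: n = 3.
Step 2: f() adds 10: n = 3 + 10 = 13.
Step 3: g() doubles: n = 13 * 2 = 26.
Step 4: result = 26

The answer is 26.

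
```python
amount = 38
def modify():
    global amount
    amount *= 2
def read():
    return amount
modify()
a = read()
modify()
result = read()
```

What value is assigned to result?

Step 1: amount = 38.
Step 2: First modify(): amount = 38 * 2 = 76.
Step 3: Second modify(): amount = 76 * 2 = 152.
Step 4: read() returns 152

The answer is 152.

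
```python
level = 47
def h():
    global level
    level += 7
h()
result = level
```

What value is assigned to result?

Step 1: level = 47 globally.
Step 2: h() modifies global level: level += 7 = 54.
Step 3: result = 54

The answer is 54.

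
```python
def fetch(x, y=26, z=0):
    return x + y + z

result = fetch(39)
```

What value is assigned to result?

Step 1: fetch(39) uses defaults y = 26, z = 0.
Step 2: Returns 39 + 26 + 0 = 65.
Step 3: result = 65

The answer is 65.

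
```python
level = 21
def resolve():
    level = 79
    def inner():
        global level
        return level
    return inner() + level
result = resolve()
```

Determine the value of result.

Step 1: Global level = 21. resolve() shadows with local level = 79.
Step 2: inner() uses global keyword, so inner() returns global level = 21.
Step 3: resolve() returns 21 + 79 = 100

The answer is 100.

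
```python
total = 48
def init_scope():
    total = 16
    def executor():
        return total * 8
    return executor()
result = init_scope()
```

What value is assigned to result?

Step 1: init_scope() shadows global total with total = 16.
Step 2: executor() finds total = 16 in enclosing scope, computes 16 * 8 = 128.
Step 3: result = 128

The answer is 128.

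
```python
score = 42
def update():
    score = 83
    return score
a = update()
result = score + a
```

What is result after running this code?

Step 1: Global score = 42. update() returns local score = 83.
Step 2: a = 83. Global score still = 42.
Step 3: result = 42 + 83 = 125

The answer is 125.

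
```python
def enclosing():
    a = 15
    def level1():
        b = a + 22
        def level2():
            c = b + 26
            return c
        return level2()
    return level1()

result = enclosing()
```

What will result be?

Step 1: a = 15. b = a + 22 = 37.
Step 2: c = b + 26 = 37 + 26 = 63.
Step 3: result = 63

The answer is 63.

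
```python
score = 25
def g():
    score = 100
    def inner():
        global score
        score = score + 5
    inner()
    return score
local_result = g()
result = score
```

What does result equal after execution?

Step 1: Global score = 25. g() creates local score = 100.
Step 2: inner() declares global score and adds 5: global score = 25 + 5 = 30.
Step 3: g() returns its local score = 100 (unaffected by inner).
Step 4: result = global score = 30

The answer is 30.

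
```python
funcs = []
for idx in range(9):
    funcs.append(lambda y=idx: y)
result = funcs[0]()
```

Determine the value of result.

Step 1: Default argument y=idx captures idx's value at each iteration.
Step 2: funcs[0] captured y = 0 when idx was 0.
Step 3: result = 0

The answer is 0.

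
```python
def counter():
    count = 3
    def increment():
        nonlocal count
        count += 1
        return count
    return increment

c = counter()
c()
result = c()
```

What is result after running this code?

Step 1: counter() creates closure with count = 3.
Step 2: Each c() call increments count via nonlocal. After 2 calls: 3 + 2 = 5.
Step 3: result = 5

The answer is 5.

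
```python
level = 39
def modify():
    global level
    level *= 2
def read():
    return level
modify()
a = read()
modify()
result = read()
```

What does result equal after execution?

Step 1: level = 39.
Step 2: First modify(): level = 39 * 2 = 78.
Step 3: Second modify(): level = 78 * 2 = 156.
Step 4: read() returns 156

The answer is 156.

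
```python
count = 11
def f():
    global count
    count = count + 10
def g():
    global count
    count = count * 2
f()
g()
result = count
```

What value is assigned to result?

Step 1: count = 11.
Step 2: f() adds 10: count = 11 + 10 = 21.
Step 3: g() doubles: count = 21 * 2 = 42.
Step 4: result = 42

The answer is 42.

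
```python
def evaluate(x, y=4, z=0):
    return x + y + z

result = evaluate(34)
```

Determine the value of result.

Step 1: evaluate(34) uses defaults y = 4, z = 0.
Step 2: Returns 34 + 4 + 0 = 38.
Step 3: result = 38

The answer is 38.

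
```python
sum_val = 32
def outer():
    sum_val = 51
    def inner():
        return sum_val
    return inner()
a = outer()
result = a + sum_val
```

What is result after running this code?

Step 1: outer() has local sum_val = 51. inner() reads from enclosing.
Step 2: outer() returns 51. Global sum_val = 32 unchanged.
Step 3: result = 51 + 32 = 83

The answer is 83.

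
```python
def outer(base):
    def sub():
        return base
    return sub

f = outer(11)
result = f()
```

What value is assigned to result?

Step 1: outer(11) creates closure capturing base = 11.
Step 2: f() returns the captured base = 11.
Step 3: result = 11

The answer is 11.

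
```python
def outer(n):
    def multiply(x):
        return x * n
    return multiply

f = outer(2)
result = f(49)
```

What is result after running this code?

Step 1: outer(2) returns multiply closure with n = 2.
Step 2: f(49) computes 49 * 2 = 98.
Step 3: result = 98

The answer is 98.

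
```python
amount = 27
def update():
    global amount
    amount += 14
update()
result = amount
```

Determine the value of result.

Step 1: amount = 27 globally.
Step 2: update() modifies global amount: amount += 14 = 41.
Step 3: result = 41

The answer is 41.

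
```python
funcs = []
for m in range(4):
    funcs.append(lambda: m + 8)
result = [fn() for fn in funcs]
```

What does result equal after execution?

Step 1: All lambdas capture m by reference. After the loop, m = 3.
Step 2: Each call returns 3 + 8 = 11.
Step 3: result = [11, 11, 11, 11]

The answer is [11, 11, 11, 11].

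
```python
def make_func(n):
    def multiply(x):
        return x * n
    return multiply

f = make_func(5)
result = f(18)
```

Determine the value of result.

Step 1: make_func(5) returns multiply closure with n = 5.
Step 2: f(18) computes 18 * 5 = 90.
Step 3: result = 90

The answer is 90.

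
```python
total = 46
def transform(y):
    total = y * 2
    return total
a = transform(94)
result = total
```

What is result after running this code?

Step 1: Global total = 46.
Step 2: transform(94) creates local total = 94 * 2 = 188.
Step 3: Global total unchanged because no global keyword. result = 46

The answer is 46.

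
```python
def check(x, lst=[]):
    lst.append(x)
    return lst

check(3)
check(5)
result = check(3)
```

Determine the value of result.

Step 1: Mutable default argument gotcha! The list [] is created once.
Step 2: Each call appends to the SAME list: [3], [3, 5], [3, 5, 3].
Step 3: result = [3, 5, 3]

The answer is [3, 5, 3].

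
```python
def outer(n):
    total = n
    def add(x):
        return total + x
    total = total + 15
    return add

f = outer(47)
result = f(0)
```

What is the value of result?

Step 1: outer(47) sets total = 47, then total = 47 + 15 = 62.
Step 2: Closures capture by reference, so add sees total = 62.
Step 3: f(0) returns 62 + 0 = 62

The answer is 62.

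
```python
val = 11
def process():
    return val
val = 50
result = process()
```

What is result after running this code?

Step 1: val is first set to 11, then reassigned to 50.
Step 2: process() is called after the reassignment, so it looks up the current global val = 50.
Step 3: result = 50

The answer is 50.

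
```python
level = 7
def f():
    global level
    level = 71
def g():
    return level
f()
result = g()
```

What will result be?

Step 1: level = 7.
Step 2: f() sets global level = 71.
Step 3: g() reads global level = 71. result = 71

The answer is 71.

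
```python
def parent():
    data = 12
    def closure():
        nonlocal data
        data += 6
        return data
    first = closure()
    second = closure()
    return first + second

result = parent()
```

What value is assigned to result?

Step 1: data starts at 12.
Step 2: First call: data = 12 + 6 = 18, returns 18.
Step 3: Second call: data = 18 + 6 = 24, returns 24.
Step 4: result = 18 + 24 = 42

The answer is 42.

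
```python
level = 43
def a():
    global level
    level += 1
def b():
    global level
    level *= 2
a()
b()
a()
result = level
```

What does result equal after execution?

Step 1: level = 43.
Step 2: a(): level = 43 + 1 = 44.
Step 3: b(): level = 44 * 2 = 88.
Step 4: a(): level = 88 + 1 = 89

The answer is 89.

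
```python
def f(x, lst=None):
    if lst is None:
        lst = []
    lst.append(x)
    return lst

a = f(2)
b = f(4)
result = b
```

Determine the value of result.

Step 1: None default with guard creates a NEW list each call.
Step 2: a = [2] (fresh list). b = [4] (another fresh list).
Step 3: result = [4] (this is the fix for mutable default)

The answer is [4].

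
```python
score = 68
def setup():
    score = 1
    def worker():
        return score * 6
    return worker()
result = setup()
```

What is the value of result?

Step 1: setup() shadows global score with score = 1.
Step 2: worker() finds score = 1 in enclosing scope, computes 1 * 6 = 6.
Step 3: result = 6

The answer is 6.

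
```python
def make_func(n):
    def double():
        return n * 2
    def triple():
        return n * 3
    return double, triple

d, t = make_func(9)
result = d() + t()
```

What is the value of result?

Step 1: Both closures capture the same n = 9.
Step 2: d() = 9 * 2 = 18, t() = 9 * 3 = 27.
Step 3: result = 18 + 27 = 45

The answer is 45.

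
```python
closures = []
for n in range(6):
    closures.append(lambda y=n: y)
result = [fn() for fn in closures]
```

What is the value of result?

Step 1: Default arg y=n captures n at each iteration.
Step 2: Each lambda has its own default: 0, 1, ..., 5.
Step 3: result = [0, 1, 2, 3, 4, 5]

The answer is [0, 1, 2, 3, 4, 5].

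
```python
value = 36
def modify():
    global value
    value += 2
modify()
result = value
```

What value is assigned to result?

Step 1: value = 36 globally.
Step 2: modify() modifies global value: value += 2 = 38.
Step 3: result = 38

The answer is 38.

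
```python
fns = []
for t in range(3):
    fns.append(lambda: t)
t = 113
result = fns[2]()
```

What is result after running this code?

Step 1: Lambdas capture the variable t by reference, not by value.
Step 2: After the loop, t is reassigned to 113.
Step 3: fns[2]() looks up the current t = 113. result = 113

The answer is 113.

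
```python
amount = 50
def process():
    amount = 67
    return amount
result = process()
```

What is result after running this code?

Step 1: Global amount = 50.
Step 2: process() creates local amount = 67, shadowing the global.
Step 3: Returns local amount = 67. result = 67

The answer is 67.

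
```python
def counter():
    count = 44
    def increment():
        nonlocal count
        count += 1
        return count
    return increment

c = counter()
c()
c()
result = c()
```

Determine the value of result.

Step 1: counter() creates closure with count = 44.
Step 2: Each c() call increments count via nonlocal. After 3 calls: 44 + 3 = 47.
Step 3: result = 47

The answer is 47.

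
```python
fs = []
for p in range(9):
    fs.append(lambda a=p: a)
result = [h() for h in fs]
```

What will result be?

Step 1: Default arg a=p captures p at each iteration.
Step 2: Each lambda has its own default: 0, 1, ..., 8.
Step 3: result = [0, 1, 2, 3, 4, 5, 6, 7, 8]

The answer is [0, 1, 2, 3, 4, 5, 6, 7, 8].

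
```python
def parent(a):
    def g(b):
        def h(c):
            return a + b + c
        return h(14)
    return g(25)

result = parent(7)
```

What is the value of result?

Step 1: a = 7, b = 25, c = 14 across three nested scopes.
Step 2: h() accesses all three via LEGB rule.
Step 3: result = 7 + 25 + 14 = 46

The answer is 46.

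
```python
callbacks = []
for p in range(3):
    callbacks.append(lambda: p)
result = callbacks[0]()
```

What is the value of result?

Step 1: The loop creates 3 lambdas, all referencing the same variable p.
Step 2: After the loop, p = 2 (final value).
Step 3: callbacks[0]() looks up p at call time and finds 2. This is the late binding gotcha. result = 2

The answer is 2.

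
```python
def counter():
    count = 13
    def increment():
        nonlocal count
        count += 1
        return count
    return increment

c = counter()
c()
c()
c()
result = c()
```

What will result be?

Step 1: counter() creates closure with count = 13.
Step 2: Each c() call increments count via nonlocal. After 4 calls: 13 + 4 = 17.
Step 3: result = 17

The answer is 17.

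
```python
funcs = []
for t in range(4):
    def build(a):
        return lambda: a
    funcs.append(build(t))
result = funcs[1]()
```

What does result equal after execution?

Step 1: build(t) creates a new scope capturing a = t at call time.
Step 2: funcs[1] = build(1), so its lambda captures a = 1.
Step 3: result = 1 (closure factory fixes late binding)

The answer is 1.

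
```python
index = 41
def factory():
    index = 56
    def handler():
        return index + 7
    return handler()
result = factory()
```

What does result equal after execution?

Step 1: factory() shadows global index with index = 56.
Step 2: handler() finds index = 56 in enclosing scope, computes 56 + 7 = 63.
Step 3: result = 63

The answer is 63.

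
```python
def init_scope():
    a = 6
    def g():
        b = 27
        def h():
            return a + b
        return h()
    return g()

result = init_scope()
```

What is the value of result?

Step 1: init_scope() defines a = 6. g() defines b = 27.
Step 2: h() accesses both from enclosing scopes: a = 6, b = 27.
Step 3: result = 6 + 27 = 33

The answer is 33.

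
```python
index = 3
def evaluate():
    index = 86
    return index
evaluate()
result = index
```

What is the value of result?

Step 1: index = 3 globally.
Step 2: evaluate() creates a LOCAL index = 86 (no global keyword!).
Step 3: The global index is unchanged. result = 3

The answer is 3.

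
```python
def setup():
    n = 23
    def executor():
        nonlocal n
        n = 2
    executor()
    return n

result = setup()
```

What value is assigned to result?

Step 1: setup() sets n = 23.
Step 2: executor() uses nonlocal to reassign n = 2.
Step 3: result = 2

The answer is 2.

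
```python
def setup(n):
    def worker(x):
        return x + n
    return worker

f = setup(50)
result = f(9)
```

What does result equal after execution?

Step 1: setup(50) creates a closure that captures n = 50.
Step 2: f(9) calls the closure with x = 9, returning 9 + 50 = 59.
Step 3: result = 59

The answer is 59.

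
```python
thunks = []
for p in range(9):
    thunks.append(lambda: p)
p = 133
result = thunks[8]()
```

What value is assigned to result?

Step 1: Lambdas capture the variable p by reference, not by value.
Step 2: After the loop, p is reassigned to 133.
Step 3: thunks[8]() looks up the current p = 133. result = 133

The answer is 133.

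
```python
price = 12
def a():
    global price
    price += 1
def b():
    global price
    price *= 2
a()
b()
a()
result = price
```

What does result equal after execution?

Step 1: price = 12.
Step 2: a(): price = 12 + 1 = 13.
Step 3: b(): price = 13 * 2 = 26.
Step 4: a(): price = 26 + 1 = 27

The answer is 27.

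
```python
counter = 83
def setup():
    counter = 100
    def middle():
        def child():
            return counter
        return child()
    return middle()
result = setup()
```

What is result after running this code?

Step 1: setup() defines counter = 100. middle() and child() have no local counter.
Step 2: child() checks local (none), enclosing middle() (none), enclosing setup() and finds counter = 100.
Step 3: result = 100

The answer is 100.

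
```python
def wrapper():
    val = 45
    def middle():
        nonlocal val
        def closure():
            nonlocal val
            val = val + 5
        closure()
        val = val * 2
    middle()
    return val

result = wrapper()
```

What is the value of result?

Step 1: val = 45.
Step 2: closure() adds 5: val = 45 + 5 = 50.
Step 3: middle() doubles: val = 50 * 2 = 100.
Step 4: result = 100

The answer is 100.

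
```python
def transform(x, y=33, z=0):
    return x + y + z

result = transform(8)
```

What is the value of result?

Step 1: transform(8) uses defaults y = 33, z = 0.
Step 2: Returns 8 + 33 + 0 = 41.
Step 3: result = 41

The answer is 41.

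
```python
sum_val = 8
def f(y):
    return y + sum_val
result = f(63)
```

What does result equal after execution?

Step 1: sum_val = 8 is defined globally.
Step 2: f(63) uses parameter y = 63 and looks up sum_val from global scope = 8.
Step 3: result = 63 + 8 = 71

The answer is 71.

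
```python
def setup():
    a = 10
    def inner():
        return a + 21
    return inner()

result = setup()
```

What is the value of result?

Step 1: setup() defines a = 10.
Step 2: inner() reads a = 10 from enclosing scope, returns 10 + 21 = 31.
Step 3: result = 31

The answer is 31.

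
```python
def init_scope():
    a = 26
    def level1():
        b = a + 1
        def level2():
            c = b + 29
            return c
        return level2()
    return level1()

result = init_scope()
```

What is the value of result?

Step 1: a = 26. b = a + 1 = 27.
Step 2: c = b + 29 = 27 + 29 = 56.
Step 3: result = 56

The answer is 56.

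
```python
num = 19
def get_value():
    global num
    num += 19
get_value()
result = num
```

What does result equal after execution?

Step 1: num = 19 globally.
Step 2: get_value() modifies global num: num += 19 = 38.
Step 3: result = 38

The answer is 38.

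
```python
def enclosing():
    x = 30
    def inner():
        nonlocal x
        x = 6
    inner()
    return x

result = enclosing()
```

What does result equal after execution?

Step 1: enclosing() sets x = 30.
Step 2: inner() uses nonlocal to reassign x = 6.
Step 3: result = 6

The answer is 6.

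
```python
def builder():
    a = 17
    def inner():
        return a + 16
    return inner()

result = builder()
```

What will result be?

Step 1: builder() defines a = 17.
Step 2: inner() reads a = 17 from enclosing scope, returns 17 + 16 = 33.
Step 3: result = 33

The answer is 33.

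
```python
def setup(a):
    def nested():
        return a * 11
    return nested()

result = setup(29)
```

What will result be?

Step 1: setup(29) binds parameter a = 29.
Step 2: nested() accesses a = 29 from enclosing scope.
Step 3: result = 29 * 11 = 319

The answer is 319.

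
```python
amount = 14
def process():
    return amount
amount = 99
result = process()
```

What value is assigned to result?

Step 1: amount is first set to 14, then reassigned to 99.
Step 2: process() is called after the reassignment, so it looks up the current global amount = 99.
Step 3: result = 99

The answer is 99.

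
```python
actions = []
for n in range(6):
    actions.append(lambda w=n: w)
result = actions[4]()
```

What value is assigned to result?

Step 1: Default argument w=n captures n's value at each iteration.
Step 2: actions[4] captured w = 4 when n was 4.
Step 3: result = 4

The answer is 4.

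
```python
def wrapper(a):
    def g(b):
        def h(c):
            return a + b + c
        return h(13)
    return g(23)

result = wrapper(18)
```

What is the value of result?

Step 1: a = 18, b = 23, c = 13 across three nested scopes.
Step 2: h() accesses all three via LEGB rule.
Step 3: result = 18 + 23 + 13 = 54

The answer is 54.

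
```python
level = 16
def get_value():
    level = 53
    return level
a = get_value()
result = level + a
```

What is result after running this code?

Step 1: Global level = 16. get_value() returns local level = 53.
Step 2: a = 53. Global level still = 16.
Step 3: result = 16 + 53 = 69

The answer is 69.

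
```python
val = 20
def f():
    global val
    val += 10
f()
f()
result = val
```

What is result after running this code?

Step 1: val = 20.
Step 2: First f(): val = 20 + 10 = 30.
Step 3: Second f(): val = 30 + 10 = 40. result = 40

The answer is 40.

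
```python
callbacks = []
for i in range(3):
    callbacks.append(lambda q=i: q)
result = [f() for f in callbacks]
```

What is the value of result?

Step 1: Default arg q=i captures i at each iteration.
Step 2: Each lambda has its own default: 0, 1, ..., 2.
Step 3: result = [0, 1, 2]

The answer is [0, 1, 2].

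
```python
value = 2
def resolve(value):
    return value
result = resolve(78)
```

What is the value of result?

Step 1: Global value = 2.
Step 2: resolve(78) takes parameter value = 78, which shadows the global.
Step 3: result = 78

The answer is 78.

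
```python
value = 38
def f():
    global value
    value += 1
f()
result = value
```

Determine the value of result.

Step 1: value = 38 globally.
Step 2: f() modifies global value: value += 1 = 39.
Step 3: result = 39

The answer is 39.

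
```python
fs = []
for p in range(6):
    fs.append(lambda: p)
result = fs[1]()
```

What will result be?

Step 1: The loop creates 6 lambdas, all referencing the same variable p.
Step 2: After the loop, p = 5 (final value).
Step 3: fs[1]() looks up p at call time and finds 5. This is the late binding gotcha. result = 5

The answer is 5.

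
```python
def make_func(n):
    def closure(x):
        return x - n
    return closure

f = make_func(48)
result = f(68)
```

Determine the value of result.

Step 1: make_func(48) creates a closure capturing n = 48.
Step 2: f(68) computes 68 - 48 = 20.
Step 3: result = 20

The answer is 20.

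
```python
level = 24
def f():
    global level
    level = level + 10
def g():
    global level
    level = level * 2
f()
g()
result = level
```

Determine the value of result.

Step 1: level = 24.
Step 2: f() adds 10: level = 24 + 10 = 34.
Step 3: g() doubles: level = 34 * 2 = 68.
Step 4: result = 68

The answer is 68.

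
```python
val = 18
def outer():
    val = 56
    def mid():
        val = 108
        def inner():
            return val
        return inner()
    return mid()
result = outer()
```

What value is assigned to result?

Step 1: Three levels of shadowing: global 18, outer 56, mid 108.
Step 2: inner() finds val = 108 in enclosing mid() scope.
Step 3: result = 108

The answer is 108.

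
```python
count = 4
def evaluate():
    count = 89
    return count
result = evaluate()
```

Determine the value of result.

Step 1: Global count = 4.
Step 2: evaluate() creates local count = 89, shadowing the global.
Step 3: Returns local count = 89. result = 89

The answer is 89.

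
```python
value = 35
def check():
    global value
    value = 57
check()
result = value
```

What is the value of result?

Step 1: value = 35 globally.
Step 2: check() declares global value and sets it to 57.
Step 3: After check(), global value = 57. result = 57

The answer is 57.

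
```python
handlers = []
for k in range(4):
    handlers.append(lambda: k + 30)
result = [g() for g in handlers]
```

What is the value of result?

Step 1: All lambdas capture k by reference. After the loop, k = 3.
Step 2: Each call returns 3 + 30 = 33.
Step 3: result = [33, 33, 33, 33]

The answer is [33, 33, 33, 33].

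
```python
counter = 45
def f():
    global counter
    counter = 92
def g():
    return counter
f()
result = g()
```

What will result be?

Step 1: counter = 45.
Step 2: f() sets global counter = 92.
Step 3: g() reads global counter = 92. result = 92

The answer is 92.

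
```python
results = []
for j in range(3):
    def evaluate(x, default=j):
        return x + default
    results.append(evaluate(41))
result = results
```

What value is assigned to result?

Step 1: Default argument default=j is evaluated at function definition time.
Step 2: Each iteration creates evaluate with default = current j value.
Step 3: evaluate(41) returns 41 + default. results = [41, 42, 43]

The answer is [41, 42, 43].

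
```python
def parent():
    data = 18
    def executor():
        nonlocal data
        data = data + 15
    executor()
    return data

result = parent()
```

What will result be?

Step 1: parent() sets data = 18.
Step 2: executor() uses nonlocal to modify data in parent's scope: data = 18 + 15 = 33.
Step 3: parent() returns the modified data = 33

The answer is 33.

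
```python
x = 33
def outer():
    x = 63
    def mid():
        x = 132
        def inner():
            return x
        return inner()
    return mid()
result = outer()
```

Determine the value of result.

Step 1: Three levels of shadowing: global 33, outer 63, mid 132.
Step 2: inner() finds x = 132 in enclosing mid() scope.
Step 3: result = 132

The answer is 132.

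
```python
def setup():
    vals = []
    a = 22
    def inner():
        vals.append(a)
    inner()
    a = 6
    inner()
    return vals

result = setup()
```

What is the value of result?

Step 1: a = 22. inner() appends current a to vals.
Step 2: First inner(): appends 22. Then a = 6.
Step 3: Second inner(): appends 6 (closure sees updated a). result = [22, 6]

The answer is [22, 6].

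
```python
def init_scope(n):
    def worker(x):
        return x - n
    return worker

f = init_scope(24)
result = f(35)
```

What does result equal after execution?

Step 1: init_scope(24) creates a closure capturing n = 24.
Step 2: f(35) computes 35 - 24 = 11.
Step 3: result = 11

The answer is 11.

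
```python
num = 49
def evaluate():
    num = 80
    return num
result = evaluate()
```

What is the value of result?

Step 1: Global num = 49.
Step 2: evaluate() creates local num = 80, shadowing the global.
Step 3: Returns local num = 80. result = 80

The answer is 80.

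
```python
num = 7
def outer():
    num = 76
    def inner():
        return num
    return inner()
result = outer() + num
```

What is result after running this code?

Step 1: Global num = 7. outer() shadows with num = 76.
Step 2: inner() returns enclosing num = 76. outer() = 76.
Step 3: result = 76 + global num (7) = 83

The answer is 83.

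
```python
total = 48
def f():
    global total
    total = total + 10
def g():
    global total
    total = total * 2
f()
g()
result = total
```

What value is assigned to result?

Step 1: total = 48.
Step 2: f() adds 10: total = 48 + 10 = 58.
Step 3: g() doubles: total = 58 * 2 = 116.
Step 4: result = 116

The answer is 116.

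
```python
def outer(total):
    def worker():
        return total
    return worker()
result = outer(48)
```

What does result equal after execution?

Step 1: outer(48) binds parameter total = 48.
Step 2: worker() looks up total in enclosing scope and finds the parameter total = 48.
Step 3: result = 48

The answer is 48.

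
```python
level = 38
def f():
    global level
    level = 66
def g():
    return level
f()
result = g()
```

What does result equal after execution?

Step 1: level = 38.
Step 2: f() sets global level = 66.
Step 3: g() reads global level = 66. result = 66

The answer is 66.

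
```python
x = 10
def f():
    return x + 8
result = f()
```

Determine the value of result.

Step 1: x = 10 is defined globally.
Step 2: f() looks up x from global scope = 10, then computes 10 + 8 = 18.
Step 3: result = 18

The answer is 18.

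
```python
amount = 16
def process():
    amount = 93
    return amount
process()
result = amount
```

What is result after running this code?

Step 1: amount = 16 globally.
Step 2: process() creates a LOCAL amount = 93 (no global keyword!).
Step 3: The global amount is unchanged. result = 16

The answer is 16.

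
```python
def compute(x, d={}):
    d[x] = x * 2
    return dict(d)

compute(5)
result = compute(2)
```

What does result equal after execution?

Step 1: Mutable default dict is shared across calls.
Step 2: First call adds 5: 10. Second call adds 2: 4.
Step 3: result = {5: 10, 2: 4}

The answer is {5: 10, 2: 4}.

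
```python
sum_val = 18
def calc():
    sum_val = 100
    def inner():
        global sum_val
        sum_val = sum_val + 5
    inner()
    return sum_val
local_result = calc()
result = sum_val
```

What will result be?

Step 1: Global sum_val = 18. calc() creates local sum_val = 100.
Step 2: inner() declares global sum_val and adds 5: global sum_val = 18 + 5 = 23.
Step 3: calc() returns its local sum_val = 100 (unaffected by inner).
Step 4: result = global sum_val = 23

The answer is 23.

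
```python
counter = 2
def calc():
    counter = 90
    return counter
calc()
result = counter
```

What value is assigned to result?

Step 1: counter = 2 globally.
Step 2: calc() creates a LOCAL counter = 90 (no global keyword!).
Step 3: The global counter is unchanged. result = 2

The answer is 2.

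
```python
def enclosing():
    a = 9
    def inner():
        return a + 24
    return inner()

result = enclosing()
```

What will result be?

Step 1: enclosing() defines a = 9.
Step 2: inner() reads a = 9 from enclosing scope, returns 9 + 24 = 33.
Step 3: result = 33

The answer is 33.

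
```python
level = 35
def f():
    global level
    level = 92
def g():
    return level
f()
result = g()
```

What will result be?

Step 1: level = 35.
Step 2: f() sets global level = 92.
Step 3: g() reads global level = 92. result = 92

The answer is 92.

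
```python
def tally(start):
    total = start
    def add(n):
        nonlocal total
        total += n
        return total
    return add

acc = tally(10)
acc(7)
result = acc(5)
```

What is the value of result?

Step 1: tally(10) creates closure with total = 10.
Step 2: First acc(7): total = 10 + 7 = 17.
Step 3: Second acc(5): total = 17 + 5 = 22. result = 22

The answer is 22.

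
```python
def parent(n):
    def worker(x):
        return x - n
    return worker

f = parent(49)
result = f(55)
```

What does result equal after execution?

Step 1: parent(49) creates a closure capturing n = 49.
Step 2: f(55) computes 55 - 49 = 6.
Step 3: result = 6

The answer is 6.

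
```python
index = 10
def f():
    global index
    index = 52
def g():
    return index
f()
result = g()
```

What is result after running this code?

Step 1: index = 10.
Step 2: f() sets global index = 52.
Step 3: g() reads global index = 52. result = 52

The answer is 52.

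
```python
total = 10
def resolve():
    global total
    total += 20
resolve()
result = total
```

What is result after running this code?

Step 1: total = 10 globally.
Step 2: resolve() modifies global total: total += 20 = 30.
Step 3: result = 30

The answer is 30.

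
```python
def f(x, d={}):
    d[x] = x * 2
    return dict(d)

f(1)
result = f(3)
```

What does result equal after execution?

Step 1: Mutable default dict is shared across calls.
Step 2: First call adds 1: 2. Second call adds 3: 6.
Step 3: result = {1: 2, 3: 6}

The answer is {1: 2, 3: 6}.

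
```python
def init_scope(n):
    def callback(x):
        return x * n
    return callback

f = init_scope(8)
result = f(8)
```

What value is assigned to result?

Step 1: init_scope(8) creates a closure capturing n = 8.
Step 2: f(8) computes 8 * 8 = 64.
Step 3: result = 64

The answer is 64.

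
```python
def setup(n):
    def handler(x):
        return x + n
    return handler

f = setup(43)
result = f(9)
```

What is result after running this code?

Step 1: setup(43) creates a closure that captures n = 43.
Step 2: f(9) calls the closure with x = 9, returning 9 + 43 = 52.
Step 3: result = 52

The answer is 52.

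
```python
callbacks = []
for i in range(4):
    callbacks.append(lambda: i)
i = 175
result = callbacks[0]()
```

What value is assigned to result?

Step 1: Lambdas capture the variable i by reference, not by value.
Step 2: After the loop, i is reassigned to 175.
Step 3: callbacks[0]() looks up the current i = 175. result = 175

The answer is 175.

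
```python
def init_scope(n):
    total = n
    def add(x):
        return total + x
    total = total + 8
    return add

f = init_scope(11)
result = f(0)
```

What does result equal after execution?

Step 1: init_scope(11) sets total = 11, then total = 11 + 8 = 19.
Step 2: Closures capture by reference, so add sees total = 19.
Step 3: f(0) returns 19 + 0 = 19

The answer is 19.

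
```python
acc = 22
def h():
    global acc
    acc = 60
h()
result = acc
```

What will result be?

Step 1: acc = 22 globally.
Step 2: h() declares global acc and sets it to 60.
Step 3: After h(), global acc = 60. result = 60

The answer is 60.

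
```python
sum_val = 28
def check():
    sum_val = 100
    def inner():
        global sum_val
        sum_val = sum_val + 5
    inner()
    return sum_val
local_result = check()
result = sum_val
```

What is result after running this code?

Step 1: Global sum_val = 28. check() creates local sum_val = 100.
Step 2: inner() declares global sum_val and adds 5: global sum_val = 28 + 5 = 33.
Step 3: check() returns its local sum_val = 100 (unaffected by inner).
Step 4: result = global sum_val = 33

The answer is 33.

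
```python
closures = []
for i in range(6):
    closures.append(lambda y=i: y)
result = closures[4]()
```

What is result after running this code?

Step 1: Default argument y=i captures i's value at each iteration.
Step 2: closures[4] captured y = 4 when i was 4.
Step 3: result = 4

The answer is 4.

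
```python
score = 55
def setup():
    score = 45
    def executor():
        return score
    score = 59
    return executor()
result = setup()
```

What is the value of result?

Step 1: setup() sets score = 45, then later score = 59.
Step 2: executor() is called after score is reassigned to 59. Closures capture variables by reference, not by value.
Step 3: result = 59

The answer is 59.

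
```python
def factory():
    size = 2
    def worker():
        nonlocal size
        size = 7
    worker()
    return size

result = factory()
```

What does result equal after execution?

Step 1: factory() sets size = 2.
Step 2: worker() uses nonlocal to reassign size = 7.
Step 3: result = 7

The answer is 7.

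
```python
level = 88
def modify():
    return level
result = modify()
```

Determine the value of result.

Step 1: level = 88 is defined in the global scope.
Step 2: modify() looks up level. No local level exists, so Python checks the global scope via LEGB rule and finds level = 88.
Step 3: result = 88

The answer is 88.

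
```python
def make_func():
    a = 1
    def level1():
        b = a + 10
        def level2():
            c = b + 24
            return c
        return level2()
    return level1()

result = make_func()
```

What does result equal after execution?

Step 1: a = 1. b = a + 10 = 11.
Step 2: c = b + 24 = 11 + 24 = 35.
Step 3: result = 35

The answer is 35.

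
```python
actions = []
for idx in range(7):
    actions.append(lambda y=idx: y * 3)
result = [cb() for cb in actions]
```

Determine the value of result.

Step 1: Default arg y=idx captures idx at each iteration.
Step 2: actions[k] has y defaulting to k, returns k * 3.
Step 3: result = [0, 3, 6, 9, 12, 15, 18]

The answer is [0, 3, 6, 9, 12, 15, 18].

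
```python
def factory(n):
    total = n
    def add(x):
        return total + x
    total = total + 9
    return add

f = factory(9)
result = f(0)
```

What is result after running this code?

Step 1: factory(9) sets total = 9, then total = 9 + 9 = 18.
Step 2: Closures capture by reference, so add sees total = 18.
Step 3: f(0) returns 18 + 0 = 18

The answer is 18.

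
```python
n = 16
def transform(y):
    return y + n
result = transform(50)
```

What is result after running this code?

Step 1: n = 16 is defined globally.
Step 2: transform(50) uses parameter y = 50 and looks up n from global scope = 16.
Step 3: result = 50 + 16 = 66

The answer is 66.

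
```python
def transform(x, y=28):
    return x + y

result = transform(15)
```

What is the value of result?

Step 1: transform(15) uses default y = 28.
Step 2: Returns 15 + 28 = 43.
Step 3: result = 43

The answer is 43.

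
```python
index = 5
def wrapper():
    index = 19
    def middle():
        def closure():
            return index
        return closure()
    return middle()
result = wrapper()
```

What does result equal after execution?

Step 1: wrapper() defines index = 19. middle() and closure() have no local index.
Step 2: closure() checks local (none), enclosing middle() (none), enclosing wrapper() and finds index = 19.
Step 3: result = 19

The answer is 19.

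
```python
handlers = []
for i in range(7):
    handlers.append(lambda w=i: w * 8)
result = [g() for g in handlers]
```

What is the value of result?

Step 1: Default arg w=i captures i at each iteration.
Step 2: handlers[k] has w defaulting to k, returns k * 8.
Step 3: result = [0, 8, 16, 24, 32, 40, 48]

The answer is [0, 8, 16, 24, 32, 40, 48].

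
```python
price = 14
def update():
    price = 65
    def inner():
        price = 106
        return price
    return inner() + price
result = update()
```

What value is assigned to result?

Step 1: update() has local price = 65. inner() has local price = 106.
Step 2: inner() returns its local price = 106.
Step 3: update() returns 106 + its own price (65) = 171

The answer is 171.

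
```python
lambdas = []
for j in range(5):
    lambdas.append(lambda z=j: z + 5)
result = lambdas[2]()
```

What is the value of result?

Step 1: Default argument z=j captures j's value at definition time.
Step 2: lambdas[2] was defined when j = 2, so z defaults to 2.
Step 3: result = 2 + 5 = 7 (default arg fixes the late binding issue)

The answer is 7.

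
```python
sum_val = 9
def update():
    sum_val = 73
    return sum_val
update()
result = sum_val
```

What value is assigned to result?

Step 1: Global sum_val = 9.
Step 2: update() creates local sum_val = 73 (shadow, not modification).
Step 3: After update() returns, global sum_val is unchanged. result = 9

The answer is 9.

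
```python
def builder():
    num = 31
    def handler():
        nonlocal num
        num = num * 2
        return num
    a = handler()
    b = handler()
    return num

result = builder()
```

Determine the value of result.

Step 1: num starts at 31.
Step 2: First handler(): num = 31 * 2 = 62.
Step 3: Second handler(): num = 62 * 2 = 124.
Step 4: result = 124

The answer is 124.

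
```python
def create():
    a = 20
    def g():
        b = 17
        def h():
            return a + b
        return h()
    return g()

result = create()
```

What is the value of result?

Step 1: create() defines a = 20. g() defines b = 17.
Step 2: h() accesses both from enclosing scopes: a = 20, b = 17.
Step 3: result = 20 + 17 = 37

The answer is 37.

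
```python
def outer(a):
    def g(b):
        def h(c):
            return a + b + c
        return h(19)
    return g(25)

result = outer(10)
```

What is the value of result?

Step 1: a = 10, b = 25, c = 19 across three nested scopes.
Step 2: h() accesses all three via LEGB rule.
Step 3: result = 10 + 25 + 19 = 54

The answer is 54.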